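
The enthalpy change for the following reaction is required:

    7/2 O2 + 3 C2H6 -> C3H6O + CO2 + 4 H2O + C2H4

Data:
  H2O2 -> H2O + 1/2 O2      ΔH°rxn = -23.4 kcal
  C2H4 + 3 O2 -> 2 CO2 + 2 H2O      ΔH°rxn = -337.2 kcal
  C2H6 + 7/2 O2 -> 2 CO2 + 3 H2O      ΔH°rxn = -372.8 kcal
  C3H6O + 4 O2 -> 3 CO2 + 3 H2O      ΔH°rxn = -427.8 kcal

equation 1: not needed.
equation 2 reversed: +337.2 kcal
equation 3 × 3: (3)·(-372.8) = -1118.4 kcal
equation 4 reversed: +427.8 kcal
Since enthalpy is a state function, ΔH°rxn = (+337.2) + (-1118.4) + (+427.8) = -353.4 kcal

ΔH°rxn = -353.4 kcal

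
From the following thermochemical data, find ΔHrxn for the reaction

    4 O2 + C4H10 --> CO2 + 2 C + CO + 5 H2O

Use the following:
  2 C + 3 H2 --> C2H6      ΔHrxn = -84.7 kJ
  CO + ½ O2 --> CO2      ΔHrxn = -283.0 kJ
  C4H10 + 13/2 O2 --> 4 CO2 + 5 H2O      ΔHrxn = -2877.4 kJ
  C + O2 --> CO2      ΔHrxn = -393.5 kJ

equation 1: not needed (C2H6 appears nowhere else).
equation 2 reversed (CO must end up as a product): +283.0 kJ
equation 3 as written (C4H10 already on the reactant side): -2877.4 kJ
equation 4 reversed and × 2: (-2)·(-393.5) = +787.0 kJ
Summing the manipulated equations, ΔHrxn = (-1)·(-283.0) + (1)·(-2877.4) + (-2)·(-393.5) = -1807.4 kJ

ΔHrxn = -1807.4 kJ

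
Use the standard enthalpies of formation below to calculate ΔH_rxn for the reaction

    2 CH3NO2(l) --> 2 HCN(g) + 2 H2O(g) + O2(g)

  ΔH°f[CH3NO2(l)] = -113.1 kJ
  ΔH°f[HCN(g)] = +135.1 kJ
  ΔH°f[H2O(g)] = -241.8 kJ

Products: 2·(+135.1) + 2·(-241.8) + 1·(+0.0) = -213.4
Reactants: 2·(-113.1) = -226.2
ΔH_rxn = (-213.4) − (-226.2) = 12.8 kJ

ΔH_rxn = 12.8 kJ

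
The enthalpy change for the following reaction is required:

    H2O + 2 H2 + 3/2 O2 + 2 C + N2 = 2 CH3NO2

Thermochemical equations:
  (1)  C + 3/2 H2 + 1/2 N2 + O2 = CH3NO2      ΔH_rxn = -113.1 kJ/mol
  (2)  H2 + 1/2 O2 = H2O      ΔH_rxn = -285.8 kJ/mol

ΔH_rxn = 59.6 kJ/mol

(1) × 2 (×2 to match 2 CH3NO2 in the target): (2)·(-113.1) = -226.2 kJ/mol
(2) reversed (H2O must end up as a reactant): +285.8 kJ/mol
ΔH_rxn = (2)·(-113.1) + (-1)·(-285.8) = 59.6 kJ/mol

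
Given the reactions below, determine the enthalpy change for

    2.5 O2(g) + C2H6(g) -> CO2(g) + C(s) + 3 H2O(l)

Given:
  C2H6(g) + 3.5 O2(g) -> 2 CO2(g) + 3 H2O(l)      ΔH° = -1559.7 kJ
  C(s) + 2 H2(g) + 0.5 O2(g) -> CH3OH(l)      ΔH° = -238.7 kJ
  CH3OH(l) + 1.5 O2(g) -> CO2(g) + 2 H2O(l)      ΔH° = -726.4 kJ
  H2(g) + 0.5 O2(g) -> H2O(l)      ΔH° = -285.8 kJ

ΔH° = -1166.2 kJ

equation 1 as written: -1559.7 kJ
equation 2 reversed: +238.7 kJ
equation 3 reversed: +726.4 kJ
equation 4 × 2: (2)·(-285.8) = -571.6 kJ
Combining the equations, ΔH° = (-1559.7) + (+238.7) + (+726.4) + (-571.6) = -1166.2 kJ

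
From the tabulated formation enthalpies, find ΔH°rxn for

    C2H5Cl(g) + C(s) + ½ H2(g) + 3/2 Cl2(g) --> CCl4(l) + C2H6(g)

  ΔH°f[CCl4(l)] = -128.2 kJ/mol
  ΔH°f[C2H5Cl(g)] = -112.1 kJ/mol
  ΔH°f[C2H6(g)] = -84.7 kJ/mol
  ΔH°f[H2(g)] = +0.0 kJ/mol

ΔH°rxn = -100.8 kJ/mol

Products: 1·(-128.2) + 1·(-84.7) = -212.9
Reactants: 1·(-112.1) + 1·(+0.0) + 1/2·(+0.0) + 3/2·(+0.0) = -112.1
ΔH°rxn = (-212.9) − (-112.1) = -100.8 kJ/mol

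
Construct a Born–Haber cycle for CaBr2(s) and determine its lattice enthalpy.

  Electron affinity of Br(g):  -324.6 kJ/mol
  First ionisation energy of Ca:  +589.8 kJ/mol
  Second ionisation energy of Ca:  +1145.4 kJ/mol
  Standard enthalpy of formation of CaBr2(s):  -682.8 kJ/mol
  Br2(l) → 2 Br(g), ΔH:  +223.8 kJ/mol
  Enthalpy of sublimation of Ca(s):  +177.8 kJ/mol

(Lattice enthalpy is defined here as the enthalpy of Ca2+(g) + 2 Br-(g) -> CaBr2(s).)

ΔHf° = 1·ΔHsub + 1·(ΣIE) + 1·D(Br2) + 2·EA + U
-682.8 = 1·(+177.8) + 1·(+1735.2) + 1·(+223.8) + 2·(-324.6) + U
U = -682.8 − (+1487.6) = -2170.4 kJ/mol

U = -2170.4 kJ/mol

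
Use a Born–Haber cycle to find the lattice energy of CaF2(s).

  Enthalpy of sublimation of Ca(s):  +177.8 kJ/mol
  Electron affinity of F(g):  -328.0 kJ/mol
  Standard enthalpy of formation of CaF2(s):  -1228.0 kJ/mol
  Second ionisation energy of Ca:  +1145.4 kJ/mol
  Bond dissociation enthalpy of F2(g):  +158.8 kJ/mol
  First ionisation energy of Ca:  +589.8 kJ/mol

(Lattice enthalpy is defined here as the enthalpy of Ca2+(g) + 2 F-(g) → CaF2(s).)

ΔHf° = 1·ΔHsub + 1·(ΣIE) + 1·D(F2) + 2·EA + U
-1228.0 = 1·(+177.8) + 1·(+1735.2) + 1·(+158.8) + 2·(-328.0) + U
U = -1228.0 − (+1415.8) = -2643.8 kJ/mol

U = -2643.8 kJ/mol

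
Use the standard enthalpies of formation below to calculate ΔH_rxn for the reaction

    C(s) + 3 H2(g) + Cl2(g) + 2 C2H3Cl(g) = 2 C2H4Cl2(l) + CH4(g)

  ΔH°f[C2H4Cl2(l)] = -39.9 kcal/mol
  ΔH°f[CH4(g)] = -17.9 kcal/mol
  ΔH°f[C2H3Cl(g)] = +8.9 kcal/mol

ΔH°rxn = Σ nΔHf°(products) − Σ nΔHf°(reactants).
Products: 2·(-39.9) + 1·(-17.9) = -97.7
Reactants: 1·(+0.0) + 3·(+0.0) + 1·(+0.0) + 2·(+8.9) = +17.8
ΔH_rxn = (-97.7) − (+17.8) = -115.5 kcal/mol

ΔH_rxn = -115.5 kcal/mol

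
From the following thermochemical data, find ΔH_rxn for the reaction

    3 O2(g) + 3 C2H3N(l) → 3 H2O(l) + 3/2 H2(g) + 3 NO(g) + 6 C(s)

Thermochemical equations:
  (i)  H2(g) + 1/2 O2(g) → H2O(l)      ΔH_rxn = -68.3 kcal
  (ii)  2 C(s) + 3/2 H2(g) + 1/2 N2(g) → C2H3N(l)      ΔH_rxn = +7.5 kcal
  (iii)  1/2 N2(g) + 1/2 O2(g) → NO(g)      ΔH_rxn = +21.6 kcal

(i) × 3 (scale by 3 for the 3 H2O(l)): (3)·(-68.3) = -204.9 kcal
(ii) reversed and × 3 (reverse to put C2H3N(l) on the reactant side; scale by 3 for the 3 C2H3N(l)): (-3)·(+7.5) = -22.5 kcal
(iii) × 3 (×3 to match 3 NO(g) in the target): (3)·(+21.6) = +64.8 kcal
Since enthalpy is a state function, ΔH_rxn = (-204.9) + (-22.5) + (+64.8) = -162.6 kcal

ΔH_rxn = -162.6 kcal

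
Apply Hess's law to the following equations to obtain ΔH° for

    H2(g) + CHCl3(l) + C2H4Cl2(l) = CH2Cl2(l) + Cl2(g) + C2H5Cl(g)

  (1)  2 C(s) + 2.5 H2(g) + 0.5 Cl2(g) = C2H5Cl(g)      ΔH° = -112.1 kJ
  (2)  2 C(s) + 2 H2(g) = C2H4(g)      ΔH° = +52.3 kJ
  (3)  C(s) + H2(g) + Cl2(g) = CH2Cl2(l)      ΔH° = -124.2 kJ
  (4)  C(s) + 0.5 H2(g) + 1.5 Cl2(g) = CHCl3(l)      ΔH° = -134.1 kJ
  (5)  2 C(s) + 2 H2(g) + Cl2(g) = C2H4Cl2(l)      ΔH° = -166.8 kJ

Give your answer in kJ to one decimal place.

(1) as written: -112.1 kJ
(2): not needed.
(3) as written: -124.2 kJ
(4) reversed: +134.1 kJ
(5) reversed: +166.8 kJ
Summing the manipulated equations, ΔH° = (1)·(-112.1) + (1)·(-124.2) + (-1)·(-134.1) + (-1)·(-166.8) = 64.6 kJ

ΔH° = 64.6 kJ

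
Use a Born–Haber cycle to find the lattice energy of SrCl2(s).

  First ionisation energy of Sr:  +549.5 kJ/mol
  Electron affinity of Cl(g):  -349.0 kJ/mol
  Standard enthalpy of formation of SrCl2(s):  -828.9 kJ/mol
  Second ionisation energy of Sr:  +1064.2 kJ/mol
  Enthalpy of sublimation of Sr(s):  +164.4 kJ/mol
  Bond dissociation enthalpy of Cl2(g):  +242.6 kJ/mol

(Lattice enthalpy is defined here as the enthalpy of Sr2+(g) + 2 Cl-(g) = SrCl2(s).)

U = -2151.6 kJ/mol

ΔHf° = 1·ΔHsub + 1·(ΣIE) + 1·D(Cl2) + 2·EA + U
-828.9 = 1·(+164.4) + 1·(+1613.7) + 1·(+242.6) + 2·(-349.0) + U
U = -828.9 − (+1322.7) = -2151.6 kJ/mol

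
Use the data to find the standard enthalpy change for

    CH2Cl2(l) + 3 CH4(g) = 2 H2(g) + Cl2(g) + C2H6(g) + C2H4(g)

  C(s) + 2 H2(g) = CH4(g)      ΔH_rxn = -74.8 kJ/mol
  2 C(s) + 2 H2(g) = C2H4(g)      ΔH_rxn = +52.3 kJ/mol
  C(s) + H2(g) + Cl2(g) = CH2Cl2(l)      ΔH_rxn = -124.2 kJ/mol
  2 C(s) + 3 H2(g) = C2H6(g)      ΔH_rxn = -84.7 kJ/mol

ΔH_rxn = 316.2 kJ/mol

equation 1 reversed and × 3 (reverse to put CH4(g) on the reactant side; scale by 3 for the 3 CH4(g)): (-3)·(-74.8) = +224.4 kJ/mol
equation 2 as written (C2H4(g) already on the product side): +52.3 kJ/mol
equation 3 reversed (CH2Cl2(l) must end up as a reactant): +124.2 kJ/mol
equation 4 as written (C2H6(g) already on the product side): -84.7 kJ/mol
ΔH_rxn = (-3)·(-74.8) + (1)·(+52.3) + (-1)·(-124.2) + (1)·(-84.7) = 316.2 kJ/mol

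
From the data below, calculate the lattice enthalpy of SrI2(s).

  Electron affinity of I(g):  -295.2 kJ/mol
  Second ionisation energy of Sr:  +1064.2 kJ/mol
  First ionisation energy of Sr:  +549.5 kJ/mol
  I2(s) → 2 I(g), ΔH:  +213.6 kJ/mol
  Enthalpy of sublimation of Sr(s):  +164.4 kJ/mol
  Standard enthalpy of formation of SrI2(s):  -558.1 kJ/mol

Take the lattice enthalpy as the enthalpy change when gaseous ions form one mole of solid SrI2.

ΔHf° = 1·ΔHsub + 1·(ΣIE) + 1·D(I2) + 2·EA + U
-558.1 = 1·(+164.4) + 1·(+1613.7) + 1·(+213.6) + 2·(-295.2) + U
U = -558.1 − (+1401.3) = -1959.4 kJ/mol

U = -1959.4 kJ/mol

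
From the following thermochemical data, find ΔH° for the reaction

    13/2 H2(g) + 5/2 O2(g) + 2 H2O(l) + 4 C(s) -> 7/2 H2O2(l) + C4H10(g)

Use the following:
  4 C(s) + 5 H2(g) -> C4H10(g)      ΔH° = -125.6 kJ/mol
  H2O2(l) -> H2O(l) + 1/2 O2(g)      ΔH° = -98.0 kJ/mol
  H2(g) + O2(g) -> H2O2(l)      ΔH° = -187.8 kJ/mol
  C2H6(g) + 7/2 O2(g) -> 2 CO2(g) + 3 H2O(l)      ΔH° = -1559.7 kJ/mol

ΔH° = -211.3 kJ/mol

equation 1 as written: -125.6 kJ/mol
equation 2 reversed and × 2: (-2)·(-98.0) = +196.0 kJ/mol
equation 3 × 3/2: (3/2)·(-187.8) = -281.7 kJ/mol
equation 4: not needed.
ΔH° = (-125.6) + (+196.0) + (-281.7) = -211.3 kJ/mol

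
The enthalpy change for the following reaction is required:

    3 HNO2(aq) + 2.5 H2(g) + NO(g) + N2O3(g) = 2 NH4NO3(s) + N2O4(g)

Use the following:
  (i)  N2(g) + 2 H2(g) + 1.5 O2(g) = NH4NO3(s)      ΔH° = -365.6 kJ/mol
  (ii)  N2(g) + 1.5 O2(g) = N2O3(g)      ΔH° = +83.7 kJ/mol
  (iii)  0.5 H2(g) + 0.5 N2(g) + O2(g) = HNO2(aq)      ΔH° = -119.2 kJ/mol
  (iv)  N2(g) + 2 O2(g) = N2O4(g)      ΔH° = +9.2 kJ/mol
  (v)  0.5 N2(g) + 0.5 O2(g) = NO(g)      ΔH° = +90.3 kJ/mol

ΔH° = -538.4 kJ/mol

(i) × 2 (scale by 2 for the 2 NH4NO3(s)): (2)·(-365.6) = -731.2 kJ/mol
(ii) reversed (reverse to put N2O3(g) on the reactant side): -83.7 kJ/mol
(iii) reversed and × 3 (reverse to put HNO2(aq) on the reactant side; scale by 3 for the 3 HNO2(aq)): (-3)·(-119.2) = +357.6 kJ/mol
(iv) as written (N2O4(g) already on the product side): +9.2 kJ/mol
(v) reversed (reverse to put NO(g) on the reactant side): -90.3 kJ/mol
Combining the equations, ΔH° = (-731.2) + (-83.7) + (+357.6) + (+9.2) + (-90.3) = -538.4 kJ/mol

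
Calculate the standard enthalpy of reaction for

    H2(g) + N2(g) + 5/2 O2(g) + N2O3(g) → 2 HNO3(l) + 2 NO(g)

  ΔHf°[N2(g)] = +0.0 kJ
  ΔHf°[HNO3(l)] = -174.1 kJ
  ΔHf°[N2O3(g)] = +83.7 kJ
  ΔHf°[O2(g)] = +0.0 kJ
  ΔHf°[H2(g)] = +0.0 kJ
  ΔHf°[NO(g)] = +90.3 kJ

ΔH°rxn = -251.3 kJ

Products: 2·(-174.1) + 2·(+90.3) = -167.6
Reactants: 1·(+0.0) + 1·(+0.0) + 5/2·(+0.0) + 1·(+83.7) = +83.7
ΔH°rxn = (-167.6) − (+83.7) = -251.3 kJ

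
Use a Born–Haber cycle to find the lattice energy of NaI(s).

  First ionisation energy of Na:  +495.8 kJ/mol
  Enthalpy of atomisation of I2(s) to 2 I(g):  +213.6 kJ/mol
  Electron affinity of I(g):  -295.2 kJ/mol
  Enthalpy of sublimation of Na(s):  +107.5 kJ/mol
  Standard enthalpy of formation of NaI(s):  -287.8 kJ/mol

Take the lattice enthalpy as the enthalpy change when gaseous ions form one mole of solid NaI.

U = -702.7 kJ/mol

ΔHf° = 1·ΔHsub + 1·(ΣIE) + 1/2·D(I2) + 1·EA + U
-287.8 = 1·(+107.5) + 1·(+495.8) + 1/2·(+213.6) + 1·(-295.2) + U
U = -287.8 − (+414.9) = -702.7 kJ/mol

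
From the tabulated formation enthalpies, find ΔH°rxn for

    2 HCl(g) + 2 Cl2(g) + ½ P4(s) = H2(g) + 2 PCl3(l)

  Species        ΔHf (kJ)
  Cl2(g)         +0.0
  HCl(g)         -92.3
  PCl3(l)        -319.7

Products: 1·(+0.0) + 2·(-319.7) = -639.4
Reactants: 2·(-92.3) + 2·(+0.0) + 1/2·(+0.0) = -184.6
ΔH°rxn = (-639.4) − (-184.6) = -454.8 kJ

ΔH°rxn = -454.8 kJ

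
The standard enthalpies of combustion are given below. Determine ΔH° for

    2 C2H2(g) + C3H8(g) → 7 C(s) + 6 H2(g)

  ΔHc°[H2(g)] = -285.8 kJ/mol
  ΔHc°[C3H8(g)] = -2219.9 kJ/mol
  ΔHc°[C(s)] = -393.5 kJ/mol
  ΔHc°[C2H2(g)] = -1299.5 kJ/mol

With combustion enthalpies, reactants minus products:
= [2·(-1299.5) + 1·(-2219.9)] − [7·(-393.5) + 6·(-285.8)]
= -349.6 kJ/mol

ΔH° = -349.6 kJ/mol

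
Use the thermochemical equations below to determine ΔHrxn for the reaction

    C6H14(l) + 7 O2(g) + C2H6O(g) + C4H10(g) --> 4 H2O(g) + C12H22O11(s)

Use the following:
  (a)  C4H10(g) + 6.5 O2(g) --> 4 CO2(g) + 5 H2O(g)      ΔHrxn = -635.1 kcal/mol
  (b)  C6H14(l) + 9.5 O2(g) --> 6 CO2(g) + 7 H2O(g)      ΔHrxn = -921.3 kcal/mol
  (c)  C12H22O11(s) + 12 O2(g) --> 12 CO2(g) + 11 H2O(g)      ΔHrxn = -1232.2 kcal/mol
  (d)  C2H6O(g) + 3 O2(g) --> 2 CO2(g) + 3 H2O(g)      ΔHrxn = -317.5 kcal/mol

ΔHrxn = -641.7 kcal/mol

(a) as written (C4H10(g) already on the reactant side): -635.1 kcal/mol
(b) as written (C6H14(l) already on the reactant side): -921.3 kcal/mol
(c) reversed (reverse to put C12H22O11(s) on the product side): +1232.2 kcal/mol
(d) as written (C2H6O(g) already on the reactant side): -317.5 kcal/mol
Combining the equations, ΔHrxn = (-635.1) + (-921.3) + (+1232.2) + (-317.5) = -641.7 kcal/mol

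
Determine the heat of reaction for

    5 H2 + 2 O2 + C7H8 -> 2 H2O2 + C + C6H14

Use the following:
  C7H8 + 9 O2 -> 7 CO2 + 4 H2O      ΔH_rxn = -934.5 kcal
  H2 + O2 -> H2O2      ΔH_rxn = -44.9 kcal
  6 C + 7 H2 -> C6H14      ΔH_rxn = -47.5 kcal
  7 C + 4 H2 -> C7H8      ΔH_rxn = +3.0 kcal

equation 1: not needed.
equation 2 × 2: (2)·(-44.9) = -89.8 kcal
equation 3 as written: -47.5 kcal
equation 4 reversed: -3.0 kcal
ΔH_rxn = (-89.8) + (-47.5) + (-3.0) = -140.3 kcal

ΔH_rxn = -140.3 kcal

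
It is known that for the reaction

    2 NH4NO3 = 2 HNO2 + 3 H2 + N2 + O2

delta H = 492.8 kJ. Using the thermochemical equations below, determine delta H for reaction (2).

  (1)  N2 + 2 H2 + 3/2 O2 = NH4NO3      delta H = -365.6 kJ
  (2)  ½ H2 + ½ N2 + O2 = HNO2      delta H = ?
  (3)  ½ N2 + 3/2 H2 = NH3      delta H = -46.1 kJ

(1) reversed and × 2 (NH4NO3 must end up as a reactant; scale by 2 for the 2 NH4NO3): (-2)·(-365.6) = +731.2 kJ
(2) × 2 (scale by 2 for the 2 HNO2): contributes 2·x
(3): not needed (NH3 appears nowhere else).
+492.8 = (+731.2) + 2·x
x = (+492.8 − (+731.2)) / (2) = -119.2 kJ

delta H = -119.2 kJ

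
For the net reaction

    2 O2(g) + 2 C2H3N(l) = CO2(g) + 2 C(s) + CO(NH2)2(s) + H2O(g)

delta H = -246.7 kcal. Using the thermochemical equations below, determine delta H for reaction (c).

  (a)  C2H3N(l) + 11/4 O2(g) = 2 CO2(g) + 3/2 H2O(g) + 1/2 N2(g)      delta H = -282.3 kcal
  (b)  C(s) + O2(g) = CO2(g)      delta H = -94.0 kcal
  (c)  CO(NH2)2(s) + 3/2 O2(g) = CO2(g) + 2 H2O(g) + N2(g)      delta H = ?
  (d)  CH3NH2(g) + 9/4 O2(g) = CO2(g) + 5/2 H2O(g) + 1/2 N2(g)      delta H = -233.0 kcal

(a) × 2 (×2 to match 2 C2H3N(l) in the target): (2)·(-282.3) = -564.6 kcal
(b) reversed and × 2 (C(s) must end up as a product; ×2 to match 2 C(s) in the target): (-2)·(-94.0) = +188.0 kcal
(c) reversed (CO(NH2)2(s) must end up as a product): contributes −x
(d): not needed (CH3NH2(g) appears nowhere else).
-246.7 = (-564.6) + (+188.0) − x
x = (-246.7 − (-376.6)) / (-1) = -129.9 kcal

delta H = -129.9 kcal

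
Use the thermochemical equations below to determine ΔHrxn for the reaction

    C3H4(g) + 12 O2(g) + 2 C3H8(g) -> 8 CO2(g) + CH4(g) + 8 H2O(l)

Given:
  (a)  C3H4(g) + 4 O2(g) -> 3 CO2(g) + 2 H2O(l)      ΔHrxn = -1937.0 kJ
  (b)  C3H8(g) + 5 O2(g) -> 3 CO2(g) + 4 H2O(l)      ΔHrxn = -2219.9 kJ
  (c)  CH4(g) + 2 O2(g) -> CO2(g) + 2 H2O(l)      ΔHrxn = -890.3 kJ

(a) as written: -1937.0 kJ
(b) × 2: (2)·(-2219.9) = -4439.8 kJ
(c) reversed: +890.3 kJ
Summing the manipulated equations, ΔHrxn = (-1937.0) + (-4439.8) + (+890.3) = -5486.5 kJ

ΔHrxn = -5486.5 kJ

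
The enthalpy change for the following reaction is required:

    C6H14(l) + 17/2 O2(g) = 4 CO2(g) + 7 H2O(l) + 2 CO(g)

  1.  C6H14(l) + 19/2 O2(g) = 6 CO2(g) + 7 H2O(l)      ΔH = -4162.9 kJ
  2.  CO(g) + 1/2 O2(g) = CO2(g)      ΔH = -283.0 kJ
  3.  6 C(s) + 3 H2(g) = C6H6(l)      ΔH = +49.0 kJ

eq. 1 as written: -4162.9 kJ
eq. 2 reversed and × 2: (-2)·(-283.0) = +566.0 kJ
eq. 3: not needed.
ΔH = (1)·(-4162.9) + (-2)·(-283.0) = -3596.9 kJ

ΔH = -3596.9 kJ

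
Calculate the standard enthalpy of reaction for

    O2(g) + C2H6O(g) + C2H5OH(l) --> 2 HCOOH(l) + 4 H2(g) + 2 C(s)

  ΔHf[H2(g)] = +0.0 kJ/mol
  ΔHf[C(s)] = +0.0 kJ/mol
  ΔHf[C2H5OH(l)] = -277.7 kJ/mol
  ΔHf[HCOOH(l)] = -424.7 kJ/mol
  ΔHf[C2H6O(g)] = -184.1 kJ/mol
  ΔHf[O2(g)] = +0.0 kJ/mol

Products: 2·(-424.7) + 4·(+0.0) + 2·(+0.0) = -849.4
Reactants: 1·(+0.0) + 1·(-184.1) + 1·(-277.7) = -461.8
ΔH_rxn = (-849.4) − (-461.8) = -387.6 kJ/mol

ΔH_rxn = -387.6 kJ/mol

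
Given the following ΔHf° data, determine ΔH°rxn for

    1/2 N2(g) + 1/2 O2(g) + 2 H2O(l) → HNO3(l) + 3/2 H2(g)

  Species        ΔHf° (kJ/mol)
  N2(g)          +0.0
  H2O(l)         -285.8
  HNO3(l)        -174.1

ΔH°rxn = 397.5 kJ/mol

Products: 1·(-174.1) + 3/2·(+0.0) = -174.1
Reactants: 1/2·(+0.0) + 1/2·(+0.0) + 2·(-285.8) = -571.6
ΔH°rxn = (-174.1) − (-571.6) = 397.5 kJ/mol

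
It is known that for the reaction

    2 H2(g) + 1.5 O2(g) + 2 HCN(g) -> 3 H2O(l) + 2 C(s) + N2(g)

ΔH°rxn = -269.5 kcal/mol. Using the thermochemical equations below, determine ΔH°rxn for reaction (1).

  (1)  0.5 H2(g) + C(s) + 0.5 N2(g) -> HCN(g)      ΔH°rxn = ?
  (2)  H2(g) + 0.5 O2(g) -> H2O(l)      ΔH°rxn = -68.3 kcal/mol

ΔH°rxn = 32.3 kcal/mol

(1) reversed and × 2 (HCN(g) must end up as a reactant; scale by 2 for the 2 HCN(g)): contributes −2·x
(2) × 3 (×3 to match 3 H2O(l) in the target): (3)·(-68.3) = -204.9 kcal/mol
-269.5 = (-204.9) − 2·x
x = (-269.5 − (-204.9)) / (-2) = 32.3 kcal/mol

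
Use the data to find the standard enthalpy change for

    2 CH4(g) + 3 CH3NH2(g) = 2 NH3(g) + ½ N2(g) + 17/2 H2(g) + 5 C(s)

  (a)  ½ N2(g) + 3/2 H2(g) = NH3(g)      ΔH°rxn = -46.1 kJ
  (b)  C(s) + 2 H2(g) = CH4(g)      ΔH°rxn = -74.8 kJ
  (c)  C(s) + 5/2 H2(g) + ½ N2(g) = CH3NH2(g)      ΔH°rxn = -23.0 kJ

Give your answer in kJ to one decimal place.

(a) × 2: (2)·(-46.1) = -92.2 kJ
(b) reversed and × 2: (-2)·(-74.8) = +149.6 kJ
(c) reversed and × 3: (-3)·(-23.0) = +69.0 kJ
By Hess's law, ΔH°rxn = (2)·(-46.1) + (-2)·(-74.8) + (-3)·(-23.0) = 126.4 kJ

ΔH°rxn = 126.4 kJ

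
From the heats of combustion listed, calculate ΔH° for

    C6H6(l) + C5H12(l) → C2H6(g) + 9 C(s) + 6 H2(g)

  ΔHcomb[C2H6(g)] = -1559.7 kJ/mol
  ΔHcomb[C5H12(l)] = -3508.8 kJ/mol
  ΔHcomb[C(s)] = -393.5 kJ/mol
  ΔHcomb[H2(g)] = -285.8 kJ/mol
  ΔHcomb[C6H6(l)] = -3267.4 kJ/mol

Using ΔH = Σ nΔHc°(reactants) − Σ nΔHc°(products):
= [1·(-3267.4) + 1·(-3508.8)] − [1·(-1559.7) + 9·(-393.5) + 6·(-285.8)]
= 39.8 kJ/mol

ΔH° = 39.8 kJ/mol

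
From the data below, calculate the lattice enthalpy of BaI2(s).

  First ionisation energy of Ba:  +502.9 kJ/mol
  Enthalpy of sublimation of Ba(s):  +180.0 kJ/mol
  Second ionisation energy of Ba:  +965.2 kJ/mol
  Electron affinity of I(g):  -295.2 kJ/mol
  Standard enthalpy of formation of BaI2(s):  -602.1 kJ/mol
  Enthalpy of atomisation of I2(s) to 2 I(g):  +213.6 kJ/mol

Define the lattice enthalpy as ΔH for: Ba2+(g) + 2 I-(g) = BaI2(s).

ΔHf° = 1·ΔHsub + 1·(ΣIE) + 1·D(I2) + 2·EA + U
-602.1 = 1·(+180.0) + 1·(+1468.1) + 1·(+213.6) + 2·(-295.2) + U
U = -602.1 − (+1271.3) = -1873.4 kJ/mol

U = -1873.4 kJ/mol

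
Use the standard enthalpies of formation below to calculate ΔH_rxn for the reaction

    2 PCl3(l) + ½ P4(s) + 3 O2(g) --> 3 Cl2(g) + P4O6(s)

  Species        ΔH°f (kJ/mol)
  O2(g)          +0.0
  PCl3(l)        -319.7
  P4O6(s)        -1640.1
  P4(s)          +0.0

ΔH°rxn = Σ nΔHf°(products) − Σ nΔHf°(reactants).
Products: 3·(+0.0) + 1·(-1640.1) = -1640.1
Reactants: 2·(-319.7) + 1/2·(+0.0) + 3·(+0.0) = -639.4
ΔH_rxn = (-1640.1) − (-639.4) = -1000.7 kJ/mol

ΔH_rxn = -1000.7 kJ/mol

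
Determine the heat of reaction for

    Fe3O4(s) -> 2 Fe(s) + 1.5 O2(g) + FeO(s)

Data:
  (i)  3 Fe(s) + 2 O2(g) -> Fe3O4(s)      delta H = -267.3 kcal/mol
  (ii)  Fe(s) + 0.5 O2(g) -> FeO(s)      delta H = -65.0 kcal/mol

(i) reversed (reverse to put Fe3O4(s) on the reactant side): +267.3 kcal/mol
(ii) as written (FeO(s) already on the product side): -65.0 kcal/mol
Combining the equations, delta H = (+267.3) + (-65.0) = 202.3 kcal/mol

delta H = 202.3 kcal/mol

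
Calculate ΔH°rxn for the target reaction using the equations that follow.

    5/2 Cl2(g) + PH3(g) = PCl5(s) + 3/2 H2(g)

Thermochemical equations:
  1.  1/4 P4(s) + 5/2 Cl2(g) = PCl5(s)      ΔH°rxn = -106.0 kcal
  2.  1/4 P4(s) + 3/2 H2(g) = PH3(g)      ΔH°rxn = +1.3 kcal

ΔH°rxn = -107.3 kcal

eq. 1 as written: -106.0 kcal
eq. 2 reversed: -1.3 kcal
ΔH°rxn = (-106.0) + (-1.3) = -107.3 kcal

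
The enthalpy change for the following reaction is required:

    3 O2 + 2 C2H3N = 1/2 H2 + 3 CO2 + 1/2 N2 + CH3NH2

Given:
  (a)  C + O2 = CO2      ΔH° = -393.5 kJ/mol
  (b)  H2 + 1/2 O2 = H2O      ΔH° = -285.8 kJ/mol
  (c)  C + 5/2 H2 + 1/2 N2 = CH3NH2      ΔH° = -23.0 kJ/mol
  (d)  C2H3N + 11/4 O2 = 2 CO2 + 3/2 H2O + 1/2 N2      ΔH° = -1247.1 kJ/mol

ΔH° = -1266.3 kJ/mol

(a) reversed: +393.5 kJ/mol
(b) reversed and × 3: (-3)·(-285.8) = +857.4 kJ/mol
(c) as written (CH3NH2 already on the product side): -23.0 kJ/mol
(d) × 2 (scale by 2 for the 2 C2H3N): (2)·(-1247.1) = -2494.2 kJ/mol
ΔH° = (-1)·(-393.5) + (-3)·(-285.8) + (1)·(-23.0) + (2)·(-1247.1) = -1266.3 kJ/mol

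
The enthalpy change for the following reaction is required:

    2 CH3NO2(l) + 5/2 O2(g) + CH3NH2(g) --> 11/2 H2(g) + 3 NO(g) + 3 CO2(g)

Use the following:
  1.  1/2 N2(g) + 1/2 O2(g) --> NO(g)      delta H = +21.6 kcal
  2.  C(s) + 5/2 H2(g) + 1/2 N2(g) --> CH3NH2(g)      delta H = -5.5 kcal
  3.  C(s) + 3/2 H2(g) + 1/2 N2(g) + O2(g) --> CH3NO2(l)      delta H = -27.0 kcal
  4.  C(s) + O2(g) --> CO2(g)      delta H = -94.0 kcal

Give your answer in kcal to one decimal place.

eq. 1 × 3 (×3 to match 3 NO(g) in the target): (3)·(+21.6) = +64.8 kcal
eq. 2 reversed (CH3NH2(g) must end up as a reactant): +5.5 kcal
eq. 3 reversed and × 2 (CH3NO2(l) must end up as a reactant; scale by 2 for the 2 CH3NO2(l)): (-2)·(-27.0) = +54.0 kcal
eq. 4 × 3 (×3 to match 3 CO2(g) in the target): (3)·(-94.0) = -282.0 kcal
Summing the manipulated equations, delta H = (+64.8) + (+5.5) + (+54.0) + (-282.0) = -157.7 kcal

delta H = -157.7 kcal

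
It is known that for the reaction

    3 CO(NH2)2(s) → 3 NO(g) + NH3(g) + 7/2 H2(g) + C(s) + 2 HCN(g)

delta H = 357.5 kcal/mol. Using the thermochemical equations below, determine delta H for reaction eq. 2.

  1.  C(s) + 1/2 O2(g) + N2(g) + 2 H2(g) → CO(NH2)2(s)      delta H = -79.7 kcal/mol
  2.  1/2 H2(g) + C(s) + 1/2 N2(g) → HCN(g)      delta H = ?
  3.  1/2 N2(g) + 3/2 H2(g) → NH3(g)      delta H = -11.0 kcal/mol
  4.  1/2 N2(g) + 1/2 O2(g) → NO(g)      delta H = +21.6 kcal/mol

delta H = 32.3 kcal/mol

eq. 1 reversed and × 3 (CO(NH2)2(s) must end up as a reactant; scale by 3 for the 3 CO(NH2)2(s)): (-3)·(-79.7) = +239.1 kcal/mol
eq. 2 × 2 (×2 to match 2 HCN(g) in the target): contributes 2·x
eq. 3 as written (NH3(g) already on the product side): -11.0 kcal/mol
eq. 4 × 3 (×3 to match 3 NO(g) in the target): (3)·(+21.6) = +64.8 kcal/mol
+357.5 = (+239.1) + (-11.0) + (+64.8) + 2·x
x = (+357.5 − (+292.9)) / (2) = 32.3 kcal/mol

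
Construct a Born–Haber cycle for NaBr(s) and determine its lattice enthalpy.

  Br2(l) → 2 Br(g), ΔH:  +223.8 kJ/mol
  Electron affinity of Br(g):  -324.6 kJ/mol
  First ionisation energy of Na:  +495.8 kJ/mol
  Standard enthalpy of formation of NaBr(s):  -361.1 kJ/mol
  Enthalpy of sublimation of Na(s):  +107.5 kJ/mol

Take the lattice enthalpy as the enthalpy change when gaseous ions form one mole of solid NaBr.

U = -751.7 kJ/mol

ΔHf° = 1·ΔHsub + 1·(ΣIE) + 1/2·D(Br2) + 1·EA + U
-361.1 = 1·(+107.5) + 1·(+495.8) + 1/2·(+223.8) + 1·(-324.6) + U
U = -361.1 − (+390.6) = -751.7 kJ/mol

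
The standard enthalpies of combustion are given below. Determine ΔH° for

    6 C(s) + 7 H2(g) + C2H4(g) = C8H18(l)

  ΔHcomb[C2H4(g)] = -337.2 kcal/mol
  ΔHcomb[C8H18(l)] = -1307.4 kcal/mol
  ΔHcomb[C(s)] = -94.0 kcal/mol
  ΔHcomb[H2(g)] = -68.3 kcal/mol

With combustion enthalpies, reactants minus products:
= [6·(-94.0) + 7·(-68.3) + 1·(-337.2)] − [1·(-1307.4)]
= -71.9 kcal/mol

ΔH° = -71.9 kcal/mol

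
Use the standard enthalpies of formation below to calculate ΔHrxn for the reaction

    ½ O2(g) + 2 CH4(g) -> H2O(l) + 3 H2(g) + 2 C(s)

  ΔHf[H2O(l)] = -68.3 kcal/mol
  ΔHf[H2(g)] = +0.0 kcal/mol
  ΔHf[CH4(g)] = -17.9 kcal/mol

Products: 1·(-68.3) + 3·(+0.0) + 2·(+0.0) = -68.3
Reactants: 1/2·(+0.0) + 2·(-17.9) = -35.8
ΔHrxn = (-68.3) − (-35.8) = -32.5 kcal/mol

ΔHrxn = -32.5 kcal/mol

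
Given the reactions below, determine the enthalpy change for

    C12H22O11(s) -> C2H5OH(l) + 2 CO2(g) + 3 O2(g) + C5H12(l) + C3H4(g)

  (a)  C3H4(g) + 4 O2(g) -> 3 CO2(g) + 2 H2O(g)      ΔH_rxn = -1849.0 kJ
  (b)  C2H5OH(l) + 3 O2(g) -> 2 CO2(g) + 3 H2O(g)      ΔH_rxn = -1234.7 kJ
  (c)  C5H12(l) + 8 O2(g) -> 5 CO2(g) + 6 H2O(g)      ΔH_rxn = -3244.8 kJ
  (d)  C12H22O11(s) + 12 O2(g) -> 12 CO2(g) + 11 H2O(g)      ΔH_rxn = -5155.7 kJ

ΔH_rxn = 1172.8 kJ

(a) reversed: +1849.0 kJ
(b) reversed: +1234.7 kJ
(c) reversed: +3244.8 kJ
(d) as written: -5155.7 kJ
Summing the manipulated equations, ΔH_rxn = (+1849.0) + (+1234.7) + (+3244.8) + (-5155.7) = 1172.8 kJ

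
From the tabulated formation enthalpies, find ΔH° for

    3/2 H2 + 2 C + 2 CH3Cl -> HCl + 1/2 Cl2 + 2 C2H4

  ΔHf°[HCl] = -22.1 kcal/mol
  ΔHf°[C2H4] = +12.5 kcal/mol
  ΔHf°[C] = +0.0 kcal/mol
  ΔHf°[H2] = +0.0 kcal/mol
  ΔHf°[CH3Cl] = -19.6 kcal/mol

ΔH° = 42.1 kcal/mol

Products: 1·(-22.1) + 1/2·(+0.0) + 2·(+12.5) = +2.9
Reactants: 3/2·(+0.0) + 2·(+0.0) + 2·(-19.6) = -39.2
ΔH° = (+2.9) − (-39.2) = 42.1 kcal/mol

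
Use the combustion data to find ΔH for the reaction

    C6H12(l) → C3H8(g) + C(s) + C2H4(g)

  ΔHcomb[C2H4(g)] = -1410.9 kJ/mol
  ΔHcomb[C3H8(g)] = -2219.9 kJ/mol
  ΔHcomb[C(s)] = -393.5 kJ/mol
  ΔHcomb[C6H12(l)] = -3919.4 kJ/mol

With combustion enthalpies, reactants minus products:
= [1·(-3919.4)] − [1·(-2219.9) + 1·(-393.5) + 1·(-1410.9)]
= 104.9 kJ/mol

ΔH = 104.9 kJ/mol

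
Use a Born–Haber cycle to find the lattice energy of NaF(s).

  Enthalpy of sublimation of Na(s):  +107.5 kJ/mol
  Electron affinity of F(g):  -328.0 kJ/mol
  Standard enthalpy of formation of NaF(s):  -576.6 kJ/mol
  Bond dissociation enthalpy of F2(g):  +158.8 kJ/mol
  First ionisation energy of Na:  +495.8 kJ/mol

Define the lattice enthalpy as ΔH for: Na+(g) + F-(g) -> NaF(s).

ΔHf° = 1·ΔHsub + 1·(ΣIE) + 1/2·D(F2) + 1·EA + U
-576.6 = 1·(+107.5) + 1·(+495.8) + 1/2·(+158.8) + 1·(-328.0) + U
U = -576.6 − (+354.7) = -931.3 kJ/mol

U = -931.3 kJ/mol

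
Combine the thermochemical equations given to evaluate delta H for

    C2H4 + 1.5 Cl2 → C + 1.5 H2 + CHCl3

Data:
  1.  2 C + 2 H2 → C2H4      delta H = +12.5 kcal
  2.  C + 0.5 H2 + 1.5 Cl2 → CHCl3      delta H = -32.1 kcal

eq. 1 reversed: -12.5 kcal
eq. 2 as written: -32.1 kcal
Since enthalpy is a state function, delta H = (-12.5) + (-32.1) = -44.6 kcal

delta H = -44.6 kcal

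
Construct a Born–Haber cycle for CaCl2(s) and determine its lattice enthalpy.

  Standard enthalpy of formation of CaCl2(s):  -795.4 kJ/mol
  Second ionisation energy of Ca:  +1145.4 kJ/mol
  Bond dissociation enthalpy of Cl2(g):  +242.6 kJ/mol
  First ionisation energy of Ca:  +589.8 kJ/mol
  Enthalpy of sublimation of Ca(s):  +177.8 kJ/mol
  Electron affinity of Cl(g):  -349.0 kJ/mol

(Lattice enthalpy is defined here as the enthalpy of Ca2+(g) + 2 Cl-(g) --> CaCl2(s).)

ΔHf° = 1·ΔHsub + 1·(ΣIE) + 1·D(Cl2) + 2·EA + U
-795.4 = 1·(+177.8) + 1·(+1735.2) + 1·(+242.6) + 2·(-349.0) + U
U = -795.4 − (+1457.6) = -2253.0 kJ/mol

U = -2253.0 kJ/mol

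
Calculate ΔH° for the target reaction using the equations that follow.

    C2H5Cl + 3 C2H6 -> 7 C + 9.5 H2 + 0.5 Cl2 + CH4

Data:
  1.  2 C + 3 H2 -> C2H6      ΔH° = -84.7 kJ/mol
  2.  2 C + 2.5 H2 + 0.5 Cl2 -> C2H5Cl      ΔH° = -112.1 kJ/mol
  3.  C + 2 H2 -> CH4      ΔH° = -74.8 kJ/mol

ΔH° = 291.4 kJ/mol

eq. 1 reversed and × 3 (C2H6 must end up as a reactant; ×3 to match 3 C2H6 in the target): (-3)·(-84.7) = +254.1 kJ/mol
eq. 2 reversed (reverse to put C2H5Cl on the reactant side): +112.1 kJ/mol
eq. 3 as written (CH4 already on the product side): -74.8 kJ/mol
Summing the manipulated equations, ΔH° = (+254.1) + (+112.1) + (-74.8) = 291.4 kJ/mol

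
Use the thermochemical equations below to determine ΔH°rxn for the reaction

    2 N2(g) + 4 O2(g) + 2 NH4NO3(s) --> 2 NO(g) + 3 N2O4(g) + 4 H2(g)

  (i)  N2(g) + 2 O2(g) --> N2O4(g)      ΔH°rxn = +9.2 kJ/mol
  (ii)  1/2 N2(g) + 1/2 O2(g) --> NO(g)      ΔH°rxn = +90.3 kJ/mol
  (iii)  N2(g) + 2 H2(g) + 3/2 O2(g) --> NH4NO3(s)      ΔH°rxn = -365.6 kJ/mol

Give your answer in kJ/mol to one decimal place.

(i) × 3 (scale by 3 for the 3 N2O4(g)): (3)·(+9.2) = +27.6 kJ/mol
(ii) × 2 (scale by 2 for the 2 NO(g)): (2)·(+90.3) = +180.6 kJ/mol
(iii) reversed and × 2 (NH4NO3(s) must end up as a reactant; scale by 2 for the 2 NH4NO3(s)): (-2)·(-365.6) = +731.2 kJ/mol
ΔH°rxn = (+27.6) + (+180.6) + (+731.2) = 939.4 kJ/mol

ΔH°rxn = 939.4 kJ/mol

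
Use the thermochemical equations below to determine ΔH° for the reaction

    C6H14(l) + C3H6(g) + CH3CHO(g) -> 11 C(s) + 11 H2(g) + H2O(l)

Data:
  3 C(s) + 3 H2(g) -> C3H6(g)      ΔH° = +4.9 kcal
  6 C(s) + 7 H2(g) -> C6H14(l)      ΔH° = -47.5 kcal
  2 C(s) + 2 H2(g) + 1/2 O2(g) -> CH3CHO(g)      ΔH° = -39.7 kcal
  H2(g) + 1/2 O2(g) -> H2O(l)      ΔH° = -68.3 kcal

ΔH° = 14.0 kcal

equation 1 reversed: -4.9 kcal
equation 2 reversed: +47.5 kcal
equation 3 reversed: +39.7 kcal
equation 4 as written: -68.3 kcal
ΔH° = (-1)·(+4.9) + (-1)·(-47.5) + (-1)·(-39.7) + (1)·(-68.3) = 14.0 kcal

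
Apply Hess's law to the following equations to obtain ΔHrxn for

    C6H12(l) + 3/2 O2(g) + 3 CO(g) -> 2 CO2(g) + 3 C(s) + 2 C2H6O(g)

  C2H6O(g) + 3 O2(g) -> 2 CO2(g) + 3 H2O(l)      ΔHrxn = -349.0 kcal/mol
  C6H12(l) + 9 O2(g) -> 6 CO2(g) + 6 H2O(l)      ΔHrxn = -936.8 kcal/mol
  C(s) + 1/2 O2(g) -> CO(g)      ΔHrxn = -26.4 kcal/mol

ΔHrxn = -159.6 kcal/mol

equation 1 reversed and × 2: (-2)·(-349.0) = +698.0 kcal/mol
equation 2 as written: -936.8 kcal/mol
equation 3 reversed and × 3: (-3)·(-26.4) = +79.2 kcal/mol
Since enthalpy is a state function, ΔHrxn = (+698.0) + (-936.8) + (+79.2) = -159.6 kcal/mol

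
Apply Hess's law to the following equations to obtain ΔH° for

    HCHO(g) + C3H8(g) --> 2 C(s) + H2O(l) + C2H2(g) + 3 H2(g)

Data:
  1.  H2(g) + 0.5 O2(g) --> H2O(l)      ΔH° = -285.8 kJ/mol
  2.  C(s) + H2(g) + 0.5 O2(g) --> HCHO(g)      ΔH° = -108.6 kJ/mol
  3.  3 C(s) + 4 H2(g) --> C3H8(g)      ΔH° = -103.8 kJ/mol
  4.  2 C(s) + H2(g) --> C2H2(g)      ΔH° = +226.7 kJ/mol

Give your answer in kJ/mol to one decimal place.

eq. 1 as written (H2O(l) already on the product side): -285.8 kJ/mol
eq. 2 reversed (HCHO(g) must end up as a reactant): +108.6 kJ/mol
eq. 3 reversed (C3H8(g) must end up as a reactant): +103.8 kJ/mol
eq. 4 as written (C2H2(g) already on the product side): +226.7 kJ/mol
Combining the equations, ΔH° = (-285.8) + (+108.6) + (+103.8) + (+226.7) = 153.3 kJ/mol

ΔH° = 153.3 kJ/mol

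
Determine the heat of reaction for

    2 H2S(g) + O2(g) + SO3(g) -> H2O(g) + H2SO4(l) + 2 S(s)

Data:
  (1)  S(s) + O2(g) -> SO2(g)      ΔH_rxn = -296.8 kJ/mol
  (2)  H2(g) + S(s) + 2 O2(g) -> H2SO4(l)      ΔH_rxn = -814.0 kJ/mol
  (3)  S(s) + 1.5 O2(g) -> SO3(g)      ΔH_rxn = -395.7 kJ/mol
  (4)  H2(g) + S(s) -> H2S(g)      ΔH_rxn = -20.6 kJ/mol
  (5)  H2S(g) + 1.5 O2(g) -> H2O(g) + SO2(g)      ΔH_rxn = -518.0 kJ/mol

ΔH_rxn = -618.9 kJ/mol

(1) reversed: +296.8 kJ/mol
(2) as written (H2SO4(l) already on the product side): -814.0 kJ/mol
(3) reversed (reverse to put SO3(g) on the reactant side): +395.7 kJ/mol
(4) reversed: +20.6 kJ/mol
(5) as written (H2O(g) already on the product side): -518.0 kJ/mol
ΔH_rxn = (+296.8) + (-814.0) + (+395.7) + (+20.6) + (-518.0) = -618.9 kJ/mol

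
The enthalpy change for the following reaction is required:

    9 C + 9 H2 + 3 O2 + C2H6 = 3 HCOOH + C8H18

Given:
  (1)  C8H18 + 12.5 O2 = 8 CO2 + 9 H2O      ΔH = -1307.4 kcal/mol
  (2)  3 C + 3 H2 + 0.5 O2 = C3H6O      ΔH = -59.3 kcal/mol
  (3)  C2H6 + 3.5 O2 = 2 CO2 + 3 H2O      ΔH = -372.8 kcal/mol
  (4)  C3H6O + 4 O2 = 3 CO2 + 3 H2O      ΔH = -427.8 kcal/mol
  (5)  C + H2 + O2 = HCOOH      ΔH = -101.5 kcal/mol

ΔH = -344.1 kcal/mol

(1) reversed (C8H18 must end up as a product): +1307.4 kcal/mol
(2) × 2: (2)·(-59.3) = -118.6 kcal/mol
(3) as written (C2H6 already on the reactant side): -372.8 kcal/mol
(4) × 2: (2)·(-427.8) = -855.6 kcal/mol
(5) × 3 (scale by 3 for the 3 HCOOH): (3)·(-101.5) = -304.5 kcal/mol
By Hess's law, ΔH = (+1307.4) + (-118.6) + (-372.8) + (-855.6) + (-304.5) = -344.1 kcal/mol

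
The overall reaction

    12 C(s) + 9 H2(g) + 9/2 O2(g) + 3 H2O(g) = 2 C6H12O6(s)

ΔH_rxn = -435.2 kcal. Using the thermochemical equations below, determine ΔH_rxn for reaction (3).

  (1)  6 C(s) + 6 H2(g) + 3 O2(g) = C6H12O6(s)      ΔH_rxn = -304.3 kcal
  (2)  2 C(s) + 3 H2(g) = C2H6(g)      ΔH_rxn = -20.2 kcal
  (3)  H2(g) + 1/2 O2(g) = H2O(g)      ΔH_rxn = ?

ΔH_rxn = -57.8 kcal

(1) × 2: (2)·(-304.3) = -608.6 kcal
(2): not needed.
(3) reversed and × 3: contributes −3·x
-435.2 = (-608.6) − 3·x
x = (-435.2 − (-608.6)) / (-3) = -57.8 kcal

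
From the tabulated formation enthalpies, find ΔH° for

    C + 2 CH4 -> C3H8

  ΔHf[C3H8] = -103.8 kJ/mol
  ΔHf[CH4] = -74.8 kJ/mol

ΔH° = 45.8 kJ/mol

Products: 1·(-103.8) = -103.8
Reactants: 1·(+0.0) + 2·(-74.8) = -149.6
ΔH° = (-103.8) − (-149.6) = 45.8 kJ/mol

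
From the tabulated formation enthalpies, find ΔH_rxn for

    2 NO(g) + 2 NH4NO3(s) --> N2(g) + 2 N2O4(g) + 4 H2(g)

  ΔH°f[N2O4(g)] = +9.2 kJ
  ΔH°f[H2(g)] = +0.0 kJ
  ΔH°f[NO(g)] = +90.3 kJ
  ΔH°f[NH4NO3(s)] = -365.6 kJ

Products: 1·(+0.0) + 2·(+9.2) + 4·(+0.0) = +18.4
Reactants: 2·(+90.3) + 2·(-365.6) = -550.6
ΔH_rxn = (+18.4) − (-550.6) = 569.0 kJ

ΔH_rxn = 569.0 kJ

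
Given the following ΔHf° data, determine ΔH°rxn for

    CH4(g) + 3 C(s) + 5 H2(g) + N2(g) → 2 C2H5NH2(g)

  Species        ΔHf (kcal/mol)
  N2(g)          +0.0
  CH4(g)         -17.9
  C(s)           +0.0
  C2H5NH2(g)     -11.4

ΔH°rxn = -4.9 kcal/mol

ΔH°rxn = Σ nΔHf°(products) − Σ nΔHf°(reactants).
Products: 2·(-11.4) = -22.8
Reactants: 1·(-17.9) + 3·(+0.0) + 5·(+0.0) + 1·(+0.0) = -17.9
ΔH°rxn = (-22.8) − (-17.9) = -4.9 kcal/mol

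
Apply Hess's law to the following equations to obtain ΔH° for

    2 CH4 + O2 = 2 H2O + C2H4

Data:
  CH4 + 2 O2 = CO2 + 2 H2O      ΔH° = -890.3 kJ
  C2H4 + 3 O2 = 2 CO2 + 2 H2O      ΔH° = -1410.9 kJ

ΔH° = -369.7 kJ

equation 1 × 2 (scale by 2 for the 2 CH4): (2)·(-890.3) = -1780.6 kJ
equation 2 reversed (C2H4 must end up as a product): +1410.9 kJ
Since enthalpy is a state function, ΔH° = (-1780.6) + (+1410.9) = -369.7 kJ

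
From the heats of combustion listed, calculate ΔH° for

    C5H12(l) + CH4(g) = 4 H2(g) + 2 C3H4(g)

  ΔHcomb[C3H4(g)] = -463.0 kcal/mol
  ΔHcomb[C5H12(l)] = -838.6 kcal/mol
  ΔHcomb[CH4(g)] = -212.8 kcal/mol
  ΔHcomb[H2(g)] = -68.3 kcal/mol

ΔH° = 147.8 kcal/mol

Using ΔH = Σ nΔHc°(reactants) − Σ nΔHc°(products):
= [1·(-838.6) + 1·(-212.8)] − [4·(-68.3) + 2·(-463.0)]
= 147.8 kcal/mol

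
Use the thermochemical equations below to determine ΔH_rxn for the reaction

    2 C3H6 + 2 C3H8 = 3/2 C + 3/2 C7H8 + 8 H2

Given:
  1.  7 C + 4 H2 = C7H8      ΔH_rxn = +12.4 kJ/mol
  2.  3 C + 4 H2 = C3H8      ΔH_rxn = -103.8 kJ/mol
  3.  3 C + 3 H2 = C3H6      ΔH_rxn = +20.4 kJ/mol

eq. 1 × 3/2: (3/2)·(+12.4) = +18.6 kJ/mol
eq. 2 reversed and × 2: (-2)·(-103.8) = +207.6 kJ/mol
eq. 3 reversed and × 2: (-2)·(+20.4) = -40.8 kJ/mol
ΔH_rxn = (+18.6) + (+207.6) + (-40.8) = 185.4 kJ/mol

ΔH_rxn = 185.4 kJ/mol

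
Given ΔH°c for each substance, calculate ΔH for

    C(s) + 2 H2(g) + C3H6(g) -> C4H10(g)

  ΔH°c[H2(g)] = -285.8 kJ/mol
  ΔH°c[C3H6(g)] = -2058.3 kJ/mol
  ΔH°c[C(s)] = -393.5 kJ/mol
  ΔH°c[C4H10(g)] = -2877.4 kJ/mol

Using ΔH = Σ nΔHc°(reactants) − Σ nΔHc°(products):
= [1·(-393.5) + 2·(-285.8) + 1·(-2058.3)] − [1·(-2877.4)]
= -146.0 kJ/mol

ΔH = -146.0 kJ/mol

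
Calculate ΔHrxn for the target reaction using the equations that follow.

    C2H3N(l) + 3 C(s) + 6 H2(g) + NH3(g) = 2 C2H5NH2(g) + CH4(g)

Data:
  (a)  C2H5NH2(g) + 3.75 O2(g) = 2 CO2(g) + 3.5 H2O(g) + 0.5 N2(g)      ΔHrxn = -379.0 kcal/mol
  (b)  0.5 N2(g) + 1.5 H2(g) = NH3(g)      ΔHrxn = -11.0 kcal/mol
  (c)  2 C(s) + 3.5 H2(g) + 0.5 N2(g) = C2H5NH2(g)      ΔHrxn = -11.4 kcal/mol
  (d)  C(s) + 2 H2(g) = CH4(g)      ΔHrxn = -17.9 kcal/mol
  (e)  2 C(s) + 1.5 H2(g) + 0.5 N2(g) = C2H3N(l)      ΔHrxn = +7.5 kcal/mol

(a): not needed.
(b) reversed: +11.0 kcal/mol
(c) × 2: (2)·(-11.4) = -22.8 kcal/mol
(d) as written: -17.9 kcal/mol
(e) reversed: -7.5 kcal/mol
ΔHrxn = (+11.0) + (-22.8) + (-17.9) + (-7.5) = -37.2 kcal/mol

ΔHrxn = -37.2 kcal/mol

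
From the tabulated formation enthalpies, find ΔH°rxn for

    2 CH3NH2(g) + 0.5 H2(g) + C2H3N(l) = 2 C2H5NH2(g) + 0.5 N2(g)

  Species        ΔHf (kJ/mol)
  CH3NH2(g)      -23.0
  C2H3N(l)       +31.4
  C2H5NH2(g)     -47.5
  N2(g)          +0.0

ΔH°rxn = -80.4 kJ/mol

Products: 2·(-47.5) + 1/2·(+0.0) = -95.0
Reactants: 2·(-23.0) + 1/2·(+0.0) + 1·(+31.4) = -14.6
ΔH°rxn = (-95.0) − (-14.6) = -80.4 kJ/mol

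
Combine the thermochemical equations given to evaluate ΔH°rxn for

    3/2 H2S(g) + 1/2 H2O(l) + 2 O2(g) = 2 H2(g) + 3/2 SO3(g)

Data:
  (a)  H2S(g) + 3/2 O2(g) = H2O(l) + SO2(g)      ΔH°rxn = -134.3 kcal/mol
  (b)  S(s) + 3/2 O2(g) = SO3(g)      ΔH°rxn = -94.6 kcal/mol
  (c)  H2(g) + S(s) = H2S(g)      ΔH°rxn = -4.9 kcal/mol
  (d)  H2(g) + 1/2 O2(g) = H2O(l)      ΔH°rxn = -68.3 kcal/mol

ΔH°rxn = -100.4 kcal/mol

(a): not needed.
(b) × 3/2: (3/2)·(-94.6) = -141.9 kcal/mol
(c) reversed and × 3/2: (-3/2)·(-4.9) = +7.35 kcal/mol
(d) reversed and × 1/2: (-1/2)·(-68.3) = +34.15 kcal/mol
ΔH°rxn = (3/2)·(-94.6) + (-3/2)·(-4.9) + (-1/2)·(-68.3) = -100.4 kcal/mol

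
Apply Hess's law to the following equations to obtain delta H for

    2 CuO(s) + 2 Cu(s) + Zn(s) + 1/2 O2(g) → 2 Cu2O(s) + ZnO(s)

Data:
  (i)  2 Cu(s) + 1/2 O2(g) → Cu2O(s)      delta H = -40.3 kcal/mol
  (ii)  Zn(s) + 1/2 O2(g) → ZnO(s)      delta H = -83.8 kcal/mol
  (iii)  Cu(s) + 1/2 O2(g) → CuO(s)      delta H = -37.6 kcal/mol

delta H = -89.2 kcal/mol

(i) × 2: (2)·(-40.3) = -80.6 kcal/mol
(ii) as written: -83.8 kcal/mol
(iii) reversed and × 2: (-2)·(-37.6) = +75.2 kcal/mol
Since enthalpy is a state function, delta H = (-80.6) + (-83.8) + (+75.2) = -89.2 kcal/mol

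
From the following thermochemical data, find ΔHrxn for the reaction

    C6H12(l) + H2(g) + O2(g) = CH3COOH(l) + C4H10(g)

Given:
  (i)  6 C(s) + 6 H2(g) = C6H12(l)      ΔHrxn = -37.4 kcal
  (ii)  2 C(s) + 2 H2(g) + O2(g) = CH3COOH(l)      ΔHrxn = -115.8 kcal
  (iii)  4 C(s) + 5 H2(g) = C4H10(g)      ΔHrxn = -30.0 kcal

(i) reversed: +37.4 kcal
(ii) as written: -115.8 kcal
(iii) as written: -30.0 kcal
ΔHrxn = (+37.4) + (-115.8) + (-30.0) = -108.4 kcal

ΔHrxn = -108.4 kcal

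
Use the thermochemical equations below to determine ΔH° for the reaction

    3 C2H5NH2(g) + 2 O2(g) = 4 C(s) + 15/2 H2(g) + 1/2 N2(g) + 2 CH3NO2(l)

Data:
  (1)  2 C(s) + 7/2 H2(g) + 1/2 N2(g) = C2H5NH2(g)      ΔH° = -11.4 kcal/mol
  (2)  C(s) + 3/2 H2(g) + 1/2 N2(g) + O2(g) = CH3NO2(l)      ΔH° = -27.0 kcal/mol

ΔH° = -19.8 kcal/mol

(1) reversed and × 3 (reverse to put C2H5NH2(g) on the reactant side; scale by 3 for the 3 C2H5NH2(g)): (-3)·(-11.4) = +34.2 kcal/mol
(2) × 2 (scale by 2 for the 2 CH3NO2(l)): (2)·(-27.0) = -54.0 kcal/mol
Combining the equations, ΔH° = (+34.2) + (-54.0) = -19.8 kcal/mol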